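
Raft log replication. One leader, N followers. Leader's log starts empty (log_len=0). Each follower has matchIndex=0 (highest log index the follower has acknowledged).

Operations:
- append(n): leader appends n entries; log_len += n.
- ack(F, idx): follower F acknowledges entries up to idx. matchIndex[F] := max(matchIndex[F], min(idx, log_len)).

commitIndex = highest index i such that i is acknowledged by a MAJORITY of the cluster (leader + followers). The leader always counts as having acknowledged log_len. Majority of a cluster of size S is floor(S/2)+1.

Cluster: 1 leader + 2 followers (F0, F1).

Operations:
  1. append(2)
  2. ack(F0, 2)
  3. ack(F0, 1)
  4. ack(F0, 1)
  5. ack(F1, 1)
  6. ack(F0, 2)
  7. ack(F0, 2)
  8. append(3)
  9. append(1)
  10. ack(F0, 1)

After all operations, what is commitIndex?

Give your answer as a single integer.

Op 1: append 2 -> log_len=2
Op 2: F0 acks idx 2 -> match: F0=2 F1=0; commitIndex=2
Op 3: F0 acks idx 1 -> match: F0=2 F1=0; commitIndex=2
Op 4: F0 acks idx 1 -> match: F0=2 F1=0; commitIndex=2
Op 5: F1 acks idx 1 -> match: F0=2 F1=1; commitIndex=2
Op 6: F0 acks idx 2 -> match: F0=2 F1=1; commitIndex=2
Op 7: F0 acks idx 2 -> match: F0=2 F1=1; commitIndex=2
Op 8: append 3 -> log_len=5
Op 9: append 1 -> log_len=6
Op 10: F0 acks idx 1 -> match: F0=2 F1=1; commitIndex=2

Answer: 2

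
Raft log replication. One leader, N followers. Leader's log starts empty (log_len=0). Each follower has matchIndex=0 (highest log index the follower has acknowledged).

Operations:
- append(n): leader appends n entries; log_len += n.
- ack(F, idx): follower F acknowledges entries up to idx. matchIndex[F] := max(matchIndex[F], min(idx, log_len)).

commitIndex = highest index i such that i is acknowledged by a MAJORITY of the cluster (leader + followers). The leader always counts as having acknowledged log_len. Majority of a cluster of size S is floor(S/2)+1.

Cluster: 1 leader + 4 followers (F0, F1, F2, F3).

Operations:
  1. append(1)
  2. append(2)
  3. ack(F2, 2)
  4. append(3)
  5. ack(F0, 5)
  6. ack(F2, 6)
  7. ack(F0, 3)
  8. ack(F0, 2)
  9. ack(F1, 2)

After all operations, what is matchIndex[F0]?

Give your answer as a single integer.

Op 1: append 1 -> log_len=1
Op 2: append 2 -> log_len=3
Op 3: F2 acks idx 2 -> match: F0=0 F1=0 F2=2 F3=0; commitIndex=0
Op 4: append 3 -> log_len=6
Op 5: F0 acks idx 5 -> match: F0=5 F1=0 F2=2 F3=0; commitIndex=2
Op 6: F2 acks idx 6 -> match: F0=5 F1=0 F2=6 F3=0; commitIndex=5
Op 7: F0 acks idx 3 -> match: F0=5 F1=0 F2=6 F3=0; commitIndex=5
Op 8: F0 acks idx 2 -> match: F0=5 F1=0 F2=6 F3=0; commitIndex=5
Op 9: F1 acks idx 2 -> match: F0=5 F1=2 F2=6 F3=0; commitIndex=5

Answer: 5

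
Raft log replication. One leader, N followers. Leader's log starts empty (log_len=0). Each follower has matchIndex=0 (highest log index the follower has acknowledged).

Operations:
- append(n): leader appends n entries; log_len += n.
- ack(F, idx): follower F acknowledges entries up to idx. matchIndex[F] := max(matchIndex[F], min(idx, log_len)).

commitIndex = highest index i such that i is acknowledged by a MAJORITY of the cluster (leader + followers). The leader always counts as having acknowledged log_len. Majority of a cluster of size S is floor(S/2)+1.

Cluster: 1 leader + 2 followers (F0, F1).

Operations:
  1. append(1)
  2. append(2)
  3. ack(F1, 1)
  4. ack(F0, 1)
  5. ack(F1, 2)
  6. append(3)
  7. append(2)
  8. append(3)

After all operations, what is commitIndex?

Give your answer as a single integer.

Op 1: append 1 -> log_len=1
Op 2: append 2 -> log_len=3
Op 3: F1 acks idx 1 -> match: F0=0 F1=1; commitIndex=1
Op 4: F0 acks idx 1 -> match: F0=1 F1=1; commitIndex=1
Op 5: F1 acks idx 2 -> match: F0=1 F1=2; commitIndex=2
Op 6: append 3 -> log_len=6
Op 7: append 2 -> log_len=8
Op 8: append 3 -> log_len=11

Answer: 2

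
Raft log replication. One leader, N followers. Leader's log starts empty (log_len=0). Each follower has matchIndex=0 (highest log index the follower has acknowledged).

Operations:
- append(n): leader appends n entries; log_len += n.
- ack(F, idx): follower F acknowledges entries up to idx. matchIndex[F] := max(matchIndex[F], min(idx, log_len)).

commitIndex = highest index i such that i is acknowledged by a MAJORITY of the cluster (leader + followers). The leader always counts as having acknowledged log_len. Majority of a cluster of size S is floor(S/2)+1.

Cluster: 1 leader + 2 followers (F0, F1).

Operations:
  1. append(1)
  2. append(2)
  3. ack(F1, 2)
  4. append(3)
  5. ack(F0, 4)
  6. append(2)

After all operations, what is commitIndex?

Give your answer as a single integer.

Op 1: append 1 -> log_len=1
Op 2: append 2 -> log_len=3
Op 3: F1 acks idx 2 -> match: F0=0 F1=2; commitIndex=2
Op 4: append 3 -> log_len=6
Op 5: F0 acks idx 4 -> match: F0=4 F1=2; commitIndex=4
Op 6: append 2 -> log_len=8

Answer: 4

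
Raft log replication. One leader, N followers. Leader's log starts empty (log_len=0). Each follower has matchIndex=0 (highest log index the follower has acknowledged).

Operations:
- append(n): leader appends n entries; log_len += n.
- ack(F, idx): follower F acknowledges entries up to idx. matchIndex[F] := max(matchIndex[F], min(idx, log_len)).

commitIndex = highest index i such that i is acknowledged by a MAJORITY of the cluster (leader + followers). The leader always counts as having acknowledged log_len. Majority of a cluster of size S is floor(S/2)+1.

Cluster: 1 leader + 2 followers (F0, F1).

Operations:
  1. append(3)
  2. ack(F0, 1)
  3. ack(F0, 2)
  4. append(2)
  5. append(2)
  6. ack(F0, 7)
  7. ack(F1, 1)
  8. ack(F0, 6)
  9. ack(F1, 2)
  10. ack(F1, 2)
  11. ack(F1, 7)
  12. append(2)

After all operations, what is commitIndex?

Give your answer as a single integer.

Op 1: append 3 -> log_len=3
Op 2: F0 acks idx 1 -> match: F0=1 F1=0; commitIndex=1
Op 3: F0 acks idx 2 -> match: F0=2 F1=0; commitIndex=2
Op 4: append 2 -> log_len=5
Op 5: append 2 -> log_len=7
Op 6: F0 acks idx 7 -> match: F0=7 F1=0; commitIndex=7
Op 7: F1 acks idx 1 -> match: F0=7 F1=1; commitIndex=7
Op 8: F0 acks idx 6 -> match: F0=7 F1=1; commitIndex=7
Op 9: F1 acks idx 2 -> match: F0=7 F1=2; commitIndex=7
Op 10: F1 acks idx 2 -> match: F0=7 F1=2; commitIndex=7
Op 11: F1 acks idx 7 -> match: F0=7 F1=7; commitIndex=7
Op 12: append 2 -> log_len=9

Answer: 7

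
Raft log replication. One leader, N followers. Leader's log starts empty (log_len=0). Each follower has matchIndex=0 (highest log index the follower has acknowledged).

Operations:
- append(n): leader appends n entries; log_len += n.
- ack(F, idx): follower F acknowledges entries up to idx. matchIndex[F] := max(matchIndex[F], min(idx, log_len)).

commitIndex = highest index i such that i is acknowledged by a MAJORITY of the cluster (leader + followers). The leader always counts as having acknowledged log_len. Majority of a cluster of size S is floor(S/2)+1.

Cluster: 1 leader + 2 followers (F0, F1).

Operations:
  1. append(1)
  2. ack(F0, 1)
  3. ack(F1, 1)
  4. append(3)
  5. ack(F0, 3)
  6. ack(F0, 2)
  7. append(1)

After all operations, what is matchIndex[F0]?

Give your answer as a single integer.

Op 1: append 1 -> log_len=1
Op 2: F0 acks idx 1 -> match: F0=1 F1=0; commitIndex=1
Op 3: F1 acks idx 1 -> match: F0=1 F1=1; commitIndex=1
Op 4: append 3 -> log_len=4
Op 5: F0 acks idx 3 -> match: F0=3 F1=1; commitIndex=3
Op 6: F0 acks idx 2 -> match: F0=3 F1=1; commitIndex=3
Op 7: append 1 -> log_len=5

Answer: 3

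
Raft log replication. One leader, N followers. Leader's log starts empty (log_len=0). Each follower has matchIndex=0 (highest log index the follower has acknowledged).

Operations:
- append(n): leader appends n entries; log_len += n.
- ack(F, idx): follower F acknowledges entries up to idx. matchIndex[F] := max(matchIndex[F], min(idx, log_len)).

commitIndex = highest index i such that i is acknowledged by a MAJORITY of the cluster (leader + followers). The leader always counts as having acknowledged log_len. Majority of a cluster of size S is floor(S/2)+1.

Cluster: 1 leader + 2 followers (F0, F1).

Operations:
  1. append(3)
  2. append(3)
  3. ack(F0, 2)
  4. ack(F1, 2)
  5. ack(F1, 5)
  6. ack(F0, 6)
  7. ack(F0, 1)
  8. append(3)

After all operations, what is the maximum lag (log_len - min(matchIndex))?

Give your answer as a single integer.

Op 1: append 3 -> log_len=3
Op 2: append 3 -> log_len=6
Op 3: F0 acks idx 2 -> match: F0=2 F1=0; commitIndex=2
Op 4: F1 acks idx 2 -> match: F0=2 F1=2; commitIndex=2
Op 5: F1 acks idx 5 -> match: F0=2 F1=5; commitIndex=5
Op 6: F0 acks idx 6 -> match: F0=6 F1=5; commitIndex=6
Op 7: F0 acks idx 1 -> match: F0=6 F1=5; commitIndex=6
Op 8: append 3 -> log_len=9

Answer: 4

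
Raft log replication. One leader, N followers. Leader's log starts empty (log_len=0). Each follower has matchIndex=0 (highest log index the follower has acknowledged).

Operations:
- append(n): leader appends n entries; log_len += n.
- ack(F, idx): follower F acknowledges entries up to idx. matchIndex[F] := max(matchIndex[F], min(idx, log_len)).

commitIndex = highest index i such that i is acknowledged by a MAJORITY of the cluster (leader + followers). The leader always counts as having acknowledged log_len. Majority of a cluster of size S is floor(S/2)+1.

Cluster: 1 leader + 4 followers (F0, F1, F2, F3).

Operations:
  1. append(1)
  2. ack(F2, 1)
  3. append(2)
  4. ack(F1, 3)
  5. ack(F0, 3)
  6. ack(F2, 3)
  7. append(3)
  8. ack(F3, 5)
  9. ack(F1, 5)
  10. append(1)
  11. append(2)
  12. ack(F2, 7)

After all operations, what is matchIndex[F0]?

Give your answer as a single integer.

Op 1: append 1 -> log_len=1
Op 2: F2 acks idx 1 -> match: F0=0 F1=0 F2=1 F3=0; commitIndex=0
Op 3: append 2 -> log_len=3
Op 4: F1 acks idx 3 -> match: F0=0 F1=3 F2=1 F3=0; commitIndex=1
Op 5: F0 acks idx 3 -> match: F0=3 F1=3 F2=1 F3=0; commitIndex=3
Op 6: F2 acks idx 3 -> match: F0=3 F1=3 F2=3 F3=0; commitIndex=3
Op 7: append 3 -> log_len=6
Op 8: F3 acks idx 5 -> match: F0=3 F1=3 F2=3 F3=5; commitIndex=3
Op 9: F1 acks idx 5 -> match: F0=3 F1=5 F2=3 F3=5; commitIndex=5
Op 10: append 1 -> log_len=7
Op 11: append 2 -> log_len=9
Op 12: F2 acks idx 7 -> match: F0=3 F1=5 F2=7 F3=5; commitIndex=5

Answer: 3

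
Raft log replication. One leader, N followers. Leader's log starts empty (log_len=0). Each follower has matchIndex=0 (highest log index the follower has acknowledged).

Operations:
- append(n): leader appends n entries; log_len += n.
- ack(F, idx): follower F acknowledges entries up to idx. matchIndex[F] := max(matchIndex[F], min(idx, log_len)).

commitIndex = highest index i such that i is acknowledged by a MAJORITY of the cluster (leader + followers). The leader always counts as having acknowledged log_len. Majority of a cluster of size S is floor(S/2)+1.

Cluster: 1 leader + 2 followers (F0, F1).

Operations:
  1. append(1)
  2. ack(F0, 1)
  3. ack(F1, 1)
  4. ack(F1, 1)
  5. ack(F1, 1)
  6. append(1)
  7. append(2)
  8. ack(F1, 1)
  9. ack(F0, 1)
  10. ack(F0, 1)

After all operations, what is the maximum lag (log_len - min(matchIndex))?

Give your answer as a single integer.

Op 1: append 1 -> log_len=1
Op 2: F0 acks idx 1 -> match: F0=1 F1=0; commitIndex=1
Op 3: F1 acks idx 1 -> match: F0=1 F1=1; commitIndex=1
Op 4: F1 acks idx 1 -> match: F0=1 F1=1; commitIndex=1
Op 5: F1 acks idx 1 -> match: F0=1 F1=1; commitIndex=1
Op 6: append 1 -> log_len=2
Op 7: append 2 -> log_len=4
Op 8: F1 acks idx 1 -> match: F0=1 F1=1; commitIndex=1
Op 9: F0 acks idx 1 -> match: F0=1 F1=1; commitIndex=1
Op 10: F0 acks idx 1 -> match: F0=1 F1=1; commitIndex=1

Answer: 3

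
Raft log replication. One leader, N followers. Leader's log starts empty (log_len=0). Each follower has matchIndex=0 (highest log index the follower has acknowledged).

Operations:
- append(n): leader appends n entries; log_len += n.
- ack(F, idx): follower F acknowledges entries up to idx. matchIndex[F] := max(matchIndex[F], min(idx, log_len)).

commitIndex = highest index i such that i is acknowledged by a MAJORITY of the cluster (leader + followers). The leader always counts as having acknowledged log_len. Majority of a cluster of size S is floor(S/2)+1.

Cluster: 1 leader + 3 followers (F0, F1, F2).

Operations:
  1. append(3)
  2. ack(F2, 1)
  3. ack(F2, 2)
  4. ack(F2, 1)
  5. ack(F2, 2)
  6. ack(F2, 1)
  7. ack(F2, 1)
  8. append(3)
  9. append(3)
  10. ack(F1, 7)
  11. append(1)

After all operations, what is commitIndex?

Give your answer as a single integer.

Answer: 2

Derivation:
Op 1: append 3 -> log_len=3
Op 2: F2 acks idx 1 -> match: F0=0 F1=0 F2=1; commitIndex=0
Op 3: F2 acks idx 2 -> match: F0=0 F1=0 F2=2; commitIndex=0
Op 4: F2 acks idx 1 -> match: F0=0 F1=0 F2=2; commitIndex=0
Op 5: F2 acks idx 2 -> match: F0=0 F1=0 F2=2; commitIndex=0
Op 6: F2 acks idx 1 -> match: F0=0 F1=0 F2=2; commitIndex=0
Op 7: F2 acks idx 1 -> match: F0=0 F1=0 F2=2; commitIndex=0
Op 8: append 3 -> log_len=6
Op 9: append 3 -> log_len=9
Op 10: F1 acks idx 7 -> match: F0=0 F1=7 F2=2; commitIndex=2
Op 11: append 1 -> log_len=10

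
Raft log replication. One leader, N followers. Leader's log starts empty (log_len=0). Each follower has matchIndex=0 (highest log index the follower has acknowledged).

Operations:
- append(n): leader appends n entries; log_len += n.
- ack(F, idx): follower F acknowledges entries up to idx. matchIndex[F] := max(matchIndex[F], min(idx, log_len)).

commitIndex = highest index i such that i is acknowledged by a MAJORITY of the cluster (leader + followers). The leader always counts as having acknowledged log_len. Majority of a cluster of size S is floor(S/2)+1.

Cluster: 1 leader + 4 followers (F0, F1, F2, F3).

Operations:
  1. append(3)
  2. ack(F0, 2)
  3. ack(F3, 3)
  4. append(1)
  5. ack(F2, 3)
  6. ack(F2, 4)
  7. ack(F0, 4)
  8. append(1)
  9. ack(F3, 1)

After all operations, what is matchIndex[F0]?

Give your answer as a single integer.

Answer: 4

Derivation:
Op 1: append 3 -> log_len=3
Op 2: F0 acks idx 2 -> match: F0=2 F1=0 F2=0 F3=0; commitIndex=0
Op 3: F3 acks idx 3 -> match: F0=2 F1=0 F2=0 F3=3; commitIndex=2
Op 4: append 1 -> log_len=4
Op 5: F2 acks idx 3 -> match: F0=2 F1=0 F2=3 F3=3; commitIndex=3
Op 6: F2 acks idx 4 -> match: F0=2 F1=0 F2=4 F3=3; commitIndex=3
Op 7: F0 acks idx 4 -> match: F0=4 F1=0 F2=4 F3=3; commitIndex=4
Op 8: append 1 -> log_len=5
Op 9: F3 acks idx 1 -> match: F0=4 F1=0 F2=4 F3=3; commitIndex=4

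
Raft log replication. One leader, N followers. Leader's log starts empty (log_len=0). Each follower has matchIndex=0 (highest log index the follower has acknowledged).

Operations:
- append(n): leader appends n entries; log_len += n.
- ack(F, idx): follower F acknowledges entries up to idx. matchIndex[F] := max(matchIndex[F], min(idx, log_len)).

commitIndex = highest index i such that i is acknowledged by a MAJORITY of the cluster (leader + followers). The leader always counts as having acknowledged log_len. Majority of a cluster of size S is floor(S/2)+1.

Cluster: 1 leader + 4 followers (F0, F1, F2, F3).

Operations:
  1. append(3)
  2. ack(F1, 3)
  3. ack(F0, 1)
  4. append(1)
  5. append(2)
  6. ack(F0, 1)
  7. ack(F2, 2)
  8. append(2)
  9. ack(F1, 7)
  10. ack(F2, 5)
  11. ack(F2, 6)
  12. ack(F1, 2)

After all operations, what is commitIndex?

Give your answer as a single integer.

Answer: 6

Derivation:
Op 1: append 3 -> log_len=3
Op 2: F1 acks idx 3 -> match: F0=0 F1=3 F2=0 F3=0; commitIndex=0
Op 3: F0 acks idx 1 -> match: F0=1 F1=3 F2=0 F3=0; commitIndex=1
Op 4: append 1 -> log_len=4
Op 5: append 2 -> log_len=6
Op 6: F0 acks idx 1 -> match: F0=1 F1=3 F2=0 F3=0; commitIndex=1
Op 7: F2 acks idx 2 -> match: F0=1 F1=3 F2=2 F3=0; commitIndex=2
Op 8: append 2 -> log_len=8
Op 9: F1 acks idx 7 -> match: F0=1 F1=7 F2=2 F3=0; commitIndex=2
Op 10: F2 acks idx 5 -> match: F0=1 F1=7 F2=5 F3=0; commitIndex=5
Op 11: F2 acks idx 6 -> match: F0=1 F1=7 F2=6 F3=0; commitIndex=6
Op 12: F1 acks idx 2 -> match: F0=1 F1=7 F2=6 F3=0; commitIndex=6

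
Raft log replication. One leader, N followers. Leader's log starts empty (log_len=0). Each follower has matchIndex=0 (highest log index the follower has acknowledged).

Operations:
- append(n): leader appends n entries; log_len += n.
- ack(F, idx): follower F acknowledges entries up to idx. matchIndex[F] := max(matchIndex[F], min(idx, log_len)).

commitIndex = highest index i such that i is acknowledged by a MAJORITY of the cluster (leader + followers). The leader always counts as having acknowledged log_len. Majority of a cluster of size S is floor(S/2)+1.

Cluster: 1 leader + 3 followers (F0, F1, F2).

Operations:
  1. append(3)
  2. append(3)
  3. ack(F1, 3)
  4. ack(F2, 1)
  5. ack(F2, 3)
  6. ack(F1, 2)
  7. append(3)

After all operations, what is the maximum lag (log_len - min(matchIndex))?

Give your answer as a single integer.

Answer: 9

Derivation:
Op 1: append 3 -> log_len=3
Op 2: append 3 -> log_len=6
Op 3: F1 acks idx 3 -> match: F0=0 F1=3 F2=0; commitIndex=0
Op 4: F2 acks idx 1 -> match: F0=0 F1=3 F2=1; commitIndex=1
Op 5: F2 acks idx 3 -> match: F0=0 F1=3 F2=3; commitIndex=3
Op 6: F1 acks idx 2 -> match: F0=0 F1=3 F2=3; commitIndex=3
Op 7: append 3 -> log_len=9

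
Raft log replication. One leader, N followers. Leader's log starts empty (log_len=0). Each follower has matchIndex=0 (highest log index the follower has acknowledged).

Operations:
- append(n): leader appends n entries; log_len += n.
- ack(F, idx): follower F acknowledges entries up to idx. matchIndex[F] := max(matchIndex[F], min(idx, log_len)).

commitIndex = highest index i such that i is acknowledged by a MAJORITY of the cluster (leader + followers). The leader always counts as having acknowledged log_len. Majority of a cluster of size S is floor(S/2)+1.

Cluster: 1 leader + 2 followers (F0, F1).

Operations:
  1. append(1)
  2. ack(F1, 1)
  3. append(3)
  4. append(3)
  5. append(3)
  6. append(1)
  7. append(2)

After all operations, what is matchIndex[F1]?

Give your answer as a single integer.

Op 1: append 1 -> log_len=1
Op 2: F1 acks idx 1 -> match: F0=0 F1=1; commitIndex=1
Op 3: append 3 -> log_len=4
Op 4: append 3 -> log_len=7
Op 5: append 3 -> log_len=10
Op 6: append 1 -> log_len=11
Op 7: append 2 -> log_len=13

Answer: 1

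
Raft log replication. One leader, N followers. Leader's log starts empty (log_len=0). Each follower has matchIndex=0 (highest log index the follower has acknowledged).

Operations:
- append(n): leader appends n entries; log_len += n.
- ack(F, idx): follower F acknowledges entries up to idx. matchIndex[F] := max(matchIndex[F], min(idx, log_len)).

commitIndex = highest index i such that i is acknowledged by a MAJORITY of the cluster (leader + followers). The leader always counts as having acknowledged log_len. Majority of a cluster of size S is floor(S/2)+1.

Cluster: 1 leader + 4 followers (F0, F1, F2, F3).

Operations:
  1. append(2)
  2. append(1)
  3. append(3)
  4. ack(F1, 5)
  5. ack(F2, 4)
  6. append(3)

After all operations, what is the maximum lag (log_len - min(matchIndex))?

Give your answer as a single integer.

Op 1: append 2 -> log_len=2
Op 2: append 1 -> log_len=3
Op 3: append 3 -> log_len=6
Op 4: F1 acks idx 5 -> match: F0=0 F1=5 F2=0 F3=0; commitIndex=0
Op 5: F2 acks idx 4 -> match: F0=0 F1=5 F2=4 F3=0; commitIndex=4
Op 6: append 3 -> log_len=9

Answer: 9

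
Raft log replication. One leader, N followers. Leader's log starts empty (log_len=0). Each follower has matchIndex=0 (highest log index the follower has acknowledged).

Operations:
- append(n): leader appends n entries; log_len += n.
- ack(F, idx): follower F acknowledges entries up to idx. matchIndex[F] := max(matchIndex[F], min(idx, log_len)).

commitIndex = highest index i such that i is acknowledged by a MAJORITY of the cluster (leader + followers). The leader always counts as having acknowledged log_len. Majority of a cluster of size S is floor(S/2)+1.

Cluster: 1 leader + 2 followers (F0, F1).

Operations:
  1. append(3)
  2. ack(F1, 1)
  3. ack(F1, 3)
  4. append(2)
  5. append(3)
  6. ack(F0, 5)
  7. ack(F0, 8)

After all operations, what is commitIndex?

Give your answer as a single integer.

Answer: 8

Derivation:
Op 1: append 3 -> log_len=3
Op 2: F1 acks idx 1 -> match: F0=0 F1=1; commitIndex=1
Op 3: F1 acks idx 3 -> match: F0=0 F1=3; commitIndex=3
Op 4: append 2 -> log_len=5
Op 5: append 3 -> log_len=8
Op 6: F0 acks idx 5 -> match: F0=5 F1=3; commitIndex=5
Op 7: F0 acks idx 8 -> match: F0=8 F1=3; commitIndex=8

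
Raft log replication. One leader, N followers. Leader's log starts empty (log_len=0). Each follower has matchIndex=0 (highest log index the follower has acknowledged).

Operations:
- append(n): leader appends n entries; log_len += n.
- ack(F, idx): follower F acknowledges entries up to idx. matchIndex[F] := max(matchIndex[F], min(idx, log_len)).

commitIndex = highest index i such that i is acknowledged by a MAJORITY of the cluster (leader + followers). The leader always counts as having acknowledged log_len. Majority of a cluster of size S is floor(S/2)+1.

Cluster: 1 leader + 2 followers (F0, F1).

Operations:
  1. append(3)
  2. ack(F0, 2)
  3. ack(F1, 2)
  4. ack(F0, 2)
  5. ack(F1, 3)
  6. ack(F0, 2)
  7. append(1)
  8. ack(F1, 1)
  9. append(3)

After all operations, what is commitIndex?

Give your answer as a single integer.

Answer: 3

Derivation:
Op 1: append 3 -> log_len=3
Op 2: F0 acks idx 2 -> match: F0=2 F1=0; commitIndex=2
Op 3: F1 acks idx 2 -> match: F0=2 F1=2; commitIndex=2
Op 4: F0 acks idx 2 -> match: F0=2 F1=2; commitIndex=2
Op 5: F1 acks idx 3 -> match: F0=2 F1=3; commitIndex=3
Op 6: F0 acks idx 2 -> match: F0=2 F1=3; commitIndex=3
Op 7: append 1 -> log_len=4
Op 8: F1 acks idx 1 -> match: F0=2 F1=3; commitIndex=3
Op 9: append 3 -> log_len=7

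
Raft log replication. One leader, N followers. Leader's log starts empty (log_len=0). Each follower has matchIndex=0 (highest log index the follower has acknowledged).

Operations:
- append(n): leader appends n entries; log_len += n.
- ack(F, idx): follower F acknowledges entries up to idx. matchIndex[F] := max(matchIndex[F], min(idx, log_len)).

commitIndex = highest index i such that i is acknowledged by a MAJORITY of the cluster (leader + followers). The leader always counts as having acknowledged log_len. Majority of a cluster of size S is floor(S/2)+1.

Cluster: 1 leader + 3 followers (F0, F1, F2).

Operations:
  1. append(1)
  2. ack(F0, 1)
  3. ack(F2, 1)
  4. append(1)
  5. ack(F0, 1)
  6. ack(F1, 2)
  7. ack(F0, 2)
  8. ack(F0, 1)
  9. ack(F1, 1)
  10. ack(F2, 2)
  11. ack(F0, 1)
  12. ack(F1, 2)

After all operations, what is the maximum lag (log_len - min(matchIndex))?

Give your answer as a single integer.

Op 1: append 1 -> log_len=1
Op 2: F0 acks idx 1 -> match: F0=1 F1=0 F2=0; commitIndex=0
Op 3: F2 acks idx 1 -> match: F0=1 F1=0 F2=1; commitIndex=1
Op 4: append 1 -> log_len=2
Op 5: F0 acks idx 1 -> match: F0=1 F1=0 F2=1; commitIndex=1
Op 6: F1 acks idx 2 -> match: F0=1 F1=2 F2=1; commitIndex=1
Op 7: F0 acks idx 2 -> match: F0=2 F1=2 F2=1; commitIndex=2
Op 8: F0 acks idx 1 -> match: F0=2 F1=2 F2=1; commitIndex=2
Op 9: F1 acks idx 1 -> match: F0=2 F1=2 F2=1; commitIndex=2
Op 10: F2 acks idx 2 -> match: F0=2 F1=2 F2=2; commitIndex=2
Op 11: F0 acks idx 1 -> match: F0=2 F1=2 F2=2; commitIndex=2
Op 12: F1 acks idx 2 -> match: F0=2 F1=2 F2=2; commitIndex=2

Answer: 0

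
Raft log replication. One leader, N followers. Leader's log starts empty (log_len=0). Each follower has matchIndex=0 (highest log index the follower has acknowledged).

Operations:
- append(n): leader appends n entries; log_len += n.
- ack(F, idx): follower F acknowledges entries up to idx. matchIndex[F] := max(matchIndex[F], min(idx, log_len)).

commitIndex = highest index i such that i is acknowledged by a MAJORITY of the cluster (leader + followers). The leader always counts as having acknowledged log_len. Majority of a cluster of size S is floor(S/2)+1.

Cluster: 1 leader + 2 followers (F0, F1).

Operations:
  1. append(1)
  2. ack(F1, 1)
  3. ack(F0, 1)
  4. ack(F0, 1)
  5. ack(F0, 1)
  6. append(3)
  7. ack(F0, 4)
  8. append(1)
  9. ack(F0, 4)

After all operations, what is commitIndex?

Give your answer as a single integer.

Answer: 4

Derivation:
Op 1: append 1 -> log_len=1
Op 2: F1 acks idx 1 -> match: F0=0 F1=1; commitIndex=1
Op 3: F0 acks idx 1 -> match: F0=1 F1=1; commitIndex=1
Op 4: F0 acks idx 1 -> match: F0=1 F1=1; commitIndex=1
Op 5: F0 acks idx 1 -> match: F0=1 F1=1; commitIndex=1
Op 6: append 3 -> log_len=4
Op 7: F0 acks idx 4 -> match: F0=4 F1=1; commitIndex=4
Op 8: append 1 -> log_len=5
Op 9: F0 acks idx 4 -> match: F0=4 F1=1; commitIndex=4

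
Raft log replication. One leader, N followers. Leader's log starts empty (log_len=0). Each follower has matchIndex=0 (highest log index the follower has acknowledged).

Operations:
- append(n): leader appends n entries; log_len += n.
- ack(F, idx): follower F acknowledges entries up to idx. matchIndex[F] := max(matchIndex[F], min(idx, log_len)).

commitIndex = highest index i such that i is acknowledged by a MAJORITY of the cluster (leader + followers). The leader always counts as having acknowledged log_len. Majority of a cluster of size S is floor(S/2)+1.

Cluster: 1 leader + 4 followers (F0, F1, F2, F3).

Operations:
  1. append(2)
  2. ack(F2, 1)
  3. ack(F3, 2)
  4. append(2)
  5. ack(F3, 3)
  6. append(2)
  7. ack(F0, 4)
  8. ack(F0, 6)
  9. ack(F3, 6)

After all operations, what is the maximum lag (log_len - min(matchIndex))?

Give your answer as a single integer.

Op 1: append 2 -> log_len=2
Op 2: F2 acks idx 1 -> match: F0=0 F1=0 F2=1 F3=0; commitIndex=0
Op 3: F3 acks idx 2 -> match: F0=0 F1=0 F2=1 F3=2; commitIndex=1
Op 4: append 2 -> log_len=4
Op 5: F3 acks idx 3 -> match: F0=0 F1=0 F2=1 F3=3; commitIndex=1
Op 6: append 2 -> log_len=6
Op 7: F0 acks idx 4 -> match: F0=4 F1=0 F2=1 F3=3; commitIndex=3
Op 8: F0 acks idx 6 -> match: F0=6 F1=0 F2=1 F3=3; commitIndex=3
Op 9: F3 acks idx 6 -> match: F0=6 F1=0 F2=1 F3=6; commitIndex=6

Answer: 6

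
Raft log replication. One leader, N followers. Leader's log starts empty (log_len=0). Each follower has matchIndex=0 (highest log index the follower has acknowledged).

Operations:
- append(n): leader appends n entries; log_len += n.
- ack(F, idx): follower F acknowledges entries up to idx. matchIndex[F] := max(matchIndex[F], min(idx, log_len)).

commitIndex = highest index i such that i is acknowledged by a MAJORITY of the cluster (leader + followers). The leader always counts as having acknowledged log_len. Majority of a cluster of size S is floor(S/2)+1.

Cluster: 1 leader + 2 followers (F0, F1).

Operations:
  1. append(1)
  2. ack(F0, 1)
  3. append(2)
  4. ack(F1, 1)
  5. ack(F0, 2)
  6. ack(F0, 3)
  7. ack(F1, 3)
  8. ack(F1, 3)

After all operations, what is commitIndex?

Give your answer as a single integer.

Op 1: append 1 -> log_len=1
Op 2: F0 acks idx 1 -> match: F0=1 F1=0; commitIndex=1
Op 3: append 2 -> log_len=3
Op 4: F1 acks idx 1 -> match: F0=1 F1=1; commitIndex=1
Op 5: F0 acks idx 2 -> match: F0=2 F1=1; commitIndex=2
Op 6: F0 acks idx 3 -> match: F0=3 F1=1; commitIndex=3
Op 7: F1 acks idx 3 -> match: F0=3 F1=3; commitIndex=3
Op 8: F1 acks idx 3 -> match: F0=3 F1=3; commitIndex=3

Answer: 3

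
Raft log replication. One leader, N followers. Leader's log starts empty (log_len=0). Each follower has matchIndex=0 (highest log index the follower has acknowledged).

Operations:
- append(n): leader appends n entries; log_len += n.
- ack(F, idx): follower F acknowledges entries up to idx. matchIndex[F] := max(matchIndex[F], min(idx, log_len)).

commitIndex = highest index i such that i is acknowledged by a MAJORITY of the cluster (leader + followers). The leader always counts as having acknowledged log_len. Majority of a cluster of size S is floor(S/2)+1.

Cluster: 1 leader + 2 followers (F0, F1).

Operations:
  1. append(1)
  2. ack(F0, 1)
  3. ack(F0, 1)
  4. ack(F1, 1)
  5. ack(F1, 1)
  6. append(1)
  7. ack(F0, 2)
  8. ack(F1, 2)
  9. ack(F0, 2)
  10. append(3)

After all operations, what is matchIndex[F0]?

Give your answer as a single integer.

Answer: 2

Derivation:
Op 1: append 1 -> log_len=1
Op 2: F0 acks idx 1 -> match: F0=1 F1=0; commitIndex=1
Op 3: F0 acks idx 1 -> match: F0=1 F1=0; commitIndex=1
Op 4: F1 acks idx 1 -> match: F0=1 F1=1; commitIndex=1
Op 5: F1 acks idx 1 -> match: F0=1 F1=1; commitIndex=1
Op 6: append 1 -> log_len=2
Op 7: F0 acks idx 2 -> match: F0=2 F1=1; commitIndex=2
Op 8: F1 acks idx 2 -> match: F0=2 F1=2; commitIndex=2
Op 9: F0 acks idx 2 -> match: F0=2 F1=2; commitIndex=2
Op 10: append 3 -> log_len=5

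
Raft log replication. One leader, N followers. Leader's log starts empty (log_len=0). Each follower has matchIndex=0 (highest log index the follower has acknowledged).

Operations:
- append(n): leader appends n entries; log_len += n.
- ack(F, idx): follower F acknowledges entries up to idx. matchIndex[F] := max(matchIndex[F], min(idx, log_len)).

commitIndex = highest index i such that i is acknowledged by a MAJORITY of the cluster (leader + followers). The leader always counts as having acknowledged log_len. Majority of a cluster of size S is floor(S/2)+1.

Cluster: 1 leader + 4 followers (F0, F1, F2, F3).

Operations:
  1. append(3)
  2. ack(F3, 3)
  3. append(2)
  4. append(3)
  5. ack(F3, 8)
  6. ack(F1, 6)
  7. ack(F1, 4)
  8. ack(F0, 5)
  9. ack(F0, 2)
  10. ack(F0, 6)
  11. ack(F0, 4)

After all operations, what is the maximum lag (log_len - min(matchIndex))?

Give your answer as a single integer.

Answer: 8

Derivation:
Op 1: append 3 -> log_len=3
Op 2: F3 acks idx 3 -> match: F0=0 F1=0 F2=0 F3=3; commitIndex=0
Op 3: append 2 -> log_len=5
Op 4: append 3 -> log_len=8
Op 5: F3 acks idx 8 -> match: F0=0 F1=0 F2=0 F3=8; commitIndex=0
Op 6: F1 acks idx 6 -> match: F0=0 F1=6 F2=0 F3=8; commitIndex=6
Op 7: F1 acks idx 4 -> match: F0=0 F1=6 F2=0 F3=8; commitIndex=6
Op 8: F0 acks idx 5 -> match: F0=5 F1=6 F2=0 F3=8; commitIndex=6
Op 9: F0 acks idx 2 -> match: F0=5 F1=6 F2=0 F3=8; commitIndex=6
Op 10: F0 acks idx 6 -> match: F0=6 F1=6 F2=0 F3=8; commitIndex=6
Op 11: F0 acks idx 4 -> match: F0=6 F1=6 F2=0 F3=8; commitIndex=6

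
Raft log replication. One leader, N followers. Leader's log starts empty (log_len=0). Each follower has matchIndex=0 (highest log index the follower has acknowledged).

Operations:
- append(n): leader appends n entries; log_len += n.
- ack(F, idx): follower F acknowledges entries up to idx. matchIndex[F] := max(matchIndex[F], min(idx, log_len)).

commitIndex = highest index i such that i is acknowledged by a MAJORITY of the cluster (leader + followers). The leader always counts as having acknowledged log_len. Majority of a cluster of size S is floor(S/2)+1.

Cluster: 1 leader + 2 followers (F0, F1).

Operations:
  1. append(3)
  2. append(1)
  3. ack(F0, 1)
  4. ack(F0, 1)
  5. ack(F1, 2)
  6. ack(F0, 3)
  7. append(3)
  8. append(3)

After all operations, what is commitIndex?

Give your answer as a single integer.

Op 1: append 3 -> log_len=3
Op 2: append 1 -> log_len=4
Op 3: F0 acks idx 1 -> match: F0=1 F1=0; commitIndex=1
Op 4: F0 acks idx 1 -> match: F0=1 F1=0; commitIndex=1
Op 5: F1 acks idx 2 -> match: F0=1 F1=2; commitIndex=2
Op 6: F0 acks idx 3 -> match: F0=3 F1=2; commitIndex=3
Op 7: append 3 -> log_len=7
Op 8: append 3 -> log_len=10

Answer: 3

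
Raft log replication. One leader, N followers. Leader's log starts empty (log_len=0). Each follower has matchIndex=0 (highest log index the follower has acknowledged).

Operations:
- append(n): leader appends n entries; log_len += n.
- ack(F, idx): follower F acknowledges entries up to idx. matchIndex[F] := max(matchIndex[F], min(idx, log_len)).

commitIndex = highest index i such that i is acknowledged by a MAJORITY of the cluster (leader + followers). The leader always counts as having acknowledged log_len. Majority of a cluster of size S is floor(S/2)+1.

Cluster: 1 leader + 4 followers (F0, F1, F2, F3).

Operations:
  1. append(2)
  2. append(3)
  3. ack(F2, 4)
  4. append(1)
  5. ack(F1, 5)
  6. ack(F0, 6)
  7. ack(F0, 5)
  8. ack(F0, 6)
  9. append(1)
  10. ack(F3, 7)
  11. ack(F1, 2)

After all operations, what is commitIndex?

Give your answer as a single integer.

Op 1: append 2 -> log_len=2
Op 2: append 3 -> log_len=5
Op 3: F2 acks idx 4 -> match: F0=0 F1=0 F2=4 F3=0; commitIndex=0
Op 4: append 1 -> log_len=6
Op 5: F1 acks idx 5 -> match: F0=0 F1=5 F2=4 F3=0; commitIndex=4
Op 6: F0 acks idx 6 -> match: F0=6 F1=5 F2=4 F3=0; commitIndex=5
Op 7: F0 acks idx 5 -> match: F0=6 F1=5 F2=4 F3=0; commitIndex=5
Op 8: F0 acks idx 6 -> match: F0=6 F1=5 F2=4 F3=0; commitIndex=5
Op 9: append 1 -> log_len=7
Op 10: F3 acks idx 7 -> match: F0=6 F1=5 F2=4 F3=7; commitIndex=6
Op 11: F1 acks idx 2 -> match: F0=6 F1=5 F2=4 F3=7; commitIndex=6

Answer: 6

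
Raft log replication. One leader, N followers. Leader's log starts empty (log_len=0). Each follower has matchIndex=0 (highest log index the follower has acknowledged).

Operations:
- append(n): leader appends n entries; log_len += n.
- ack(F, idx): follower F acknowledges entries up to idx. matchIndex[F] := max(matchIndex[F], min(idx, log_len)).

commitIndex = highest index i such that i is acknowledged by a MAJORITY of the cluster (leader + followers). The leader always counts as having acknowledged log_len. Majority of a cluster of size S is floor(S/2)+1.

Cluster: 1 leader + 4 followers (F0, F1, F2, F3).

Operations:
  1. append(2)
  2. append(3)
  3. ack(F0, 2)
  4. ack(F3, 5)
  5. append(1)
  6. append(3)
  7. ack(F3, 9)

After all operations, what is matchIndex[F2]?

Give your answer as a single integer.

Answer: 0

Derivation:
Op 1: append 2 -> log_len=2
Op 2: append 3 -> log_len=5
Op 3: F0 acks idx 2 -> match: F0=2 F1=0 F2=0 F3=0; commitIndex=0
Op 4: F3 acks idx 5 -> match: F0=2 F1=0 F2=0 F3=5; commitIndex=2
Op 5: append 1 -> log_len=6
Op 6: append 3 -> log_len=9
Op 7: F3 acks idx 9 -> match: F0=2 F1=0 F2=0 F3=9; commitIndex=2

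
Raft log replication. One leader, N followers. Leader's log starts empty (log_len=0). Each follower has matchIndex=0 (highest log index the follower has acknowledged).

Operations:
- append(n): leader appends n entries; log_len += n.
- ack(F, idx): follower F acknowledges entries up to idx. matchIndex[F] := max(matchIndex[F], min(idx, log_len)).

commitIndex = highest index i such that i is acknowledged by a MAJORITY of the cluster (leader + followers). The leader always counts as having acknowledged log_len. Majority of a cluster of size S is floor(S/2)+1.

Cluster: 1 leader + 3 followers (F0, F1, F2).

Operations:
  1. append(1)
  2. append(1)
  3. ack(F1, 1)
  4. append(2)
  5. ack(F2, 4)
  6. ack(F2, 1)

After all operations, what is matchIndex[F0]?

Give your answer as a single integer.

Answer: 0

Derivation:
Op 1: append 1 -> log_len=1
Op 2: append 1 -> log_len=2
Op 3: F1 acks idx 1 -> match: F0=0 F1=1 F2=0; commitIndex=0
Op 4: append 2 -> log_len=4
Op 5: F2 acks idx 4 -> match: F0=0 F1=1 F2=4; commitIndex=1
Op 6: F2 acks idx 1 -> match: F0=0 F1=1 F2=4; commitIndex=1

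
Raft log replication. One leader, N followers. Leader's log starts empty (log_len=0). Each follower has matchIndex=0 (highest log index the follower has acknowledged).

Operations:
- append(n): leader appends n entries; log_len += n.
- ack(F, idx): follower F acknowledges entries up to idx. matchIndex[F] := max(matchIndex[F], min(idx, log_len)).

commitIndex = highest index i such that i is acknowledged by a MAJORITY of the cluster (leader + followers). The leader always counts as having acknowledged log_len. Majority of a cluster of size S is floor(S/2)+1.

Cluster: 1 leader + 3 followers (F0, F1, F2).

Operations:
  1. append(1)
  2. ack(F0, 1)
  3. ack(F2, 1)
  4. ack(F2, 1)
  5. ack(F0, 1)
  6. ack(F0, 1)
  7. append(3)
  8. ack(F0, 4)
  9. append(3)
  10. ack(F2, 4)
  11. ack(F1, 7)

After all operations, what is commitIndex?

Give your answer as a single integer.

Answer: 4

Derivation:
Op 1: append 1 -> log_len=1
Op 2: F0 acks idx 1 -> match: F0=1 F1=0 F2=0; commitIndex=0
Op 3: F2 acks idx 1 -> match: F0=1 F1=0 F2=1; commitIndex=1
Op 4: F2 acks idx 1 -> match: F0=1 F1=0 F2=1; commitIndex=1
Op 5: F0 acks idx 1 -> match: F0=1 F1=0 F2=1; commitIndex=1
Op 6: F0 acks idx 1 -> match: F0=1 F1=0 F2=1; commitIndex=1
Op 7: append 3 -> log_len=4
Op 8: F0 acks idx 4 -> match: F0=4 F1=0 F2=1; commitIndex=1
Op 9: append 3 -> log_len=7
Op 10: F2 acks idx 4 -> match: F0=4 F1=0 F2=4; commitIndex=4
Op 11: F1 acks idx 7 -> match: F0=4 F1=7 F2=4; commitIndex=4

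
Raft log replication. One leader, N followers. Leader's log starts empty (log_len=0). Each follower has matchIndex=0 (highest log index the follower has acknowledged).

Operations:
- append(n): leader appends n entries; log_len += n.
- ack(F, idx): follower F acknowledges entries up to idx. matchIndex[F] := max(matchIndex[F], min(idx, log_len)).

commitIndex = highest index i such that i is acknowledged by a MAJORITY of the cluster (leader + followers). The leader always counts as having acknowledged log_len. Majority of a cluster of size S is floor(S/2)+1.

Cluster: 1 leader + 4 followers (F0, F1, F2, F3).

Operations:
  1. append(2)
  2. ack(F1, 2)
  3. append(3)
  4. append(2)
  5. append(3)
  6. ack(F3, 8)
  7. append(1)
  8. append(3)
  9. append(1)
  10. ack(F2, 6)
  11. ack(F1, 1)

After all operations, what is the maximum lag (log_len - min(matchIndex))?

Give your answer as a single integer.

Op 1: append 2 -> log_len=2
Op 2: F1 acks idx 2 -> match: F0=0 F1=2 F2=0 F3=0; commitIndex=0
Op 3: append 3 -> log_len=5
Op 4: append 2 -> log_len=7
Op 5: append 3 -> log_len=10
Op 6: F3 acks idx 8 -> match: F0=0 F1=2 F2=0 F3=8; commitIndex=2
Op 7: append 1 -> log_len=11
Op 8: append 3 -> log_len=14
Op 9: append 1 -> log_len=15
Op 10: F2 acks idx 6 -> match: F0=0 F1=2 F2=6 F3=8; commitIndex=6
Op 11: F1 acks idx 1 -> match: F0=0 F1=2 F2=6 F3=8; commitIndex=6

Answer: 15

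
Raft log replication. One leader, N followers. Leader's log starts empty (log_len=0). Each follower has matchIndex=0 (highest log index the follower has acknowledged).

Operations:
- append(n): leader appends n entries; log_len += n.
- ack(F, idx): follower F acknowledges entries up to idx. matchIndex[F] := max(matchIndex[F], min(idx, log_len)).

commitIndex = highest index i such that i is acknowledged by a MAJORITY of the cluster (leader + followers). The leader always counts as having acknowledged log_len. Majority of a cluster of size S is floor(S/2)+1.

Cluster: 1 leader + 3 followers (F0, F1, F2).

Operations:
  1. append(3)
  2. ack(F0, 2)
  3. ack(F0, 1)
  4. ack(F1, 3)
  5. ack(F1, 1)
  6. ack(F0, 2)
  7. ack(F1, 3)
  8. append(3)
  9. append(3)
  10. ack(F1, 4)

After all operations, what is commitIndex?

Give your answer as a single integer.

Op 1: append 3 -> log_len=3
Op 2: F0 acks idx 2 -> match: F0=2 F1=0 F2=0; commitIndex=0
Op 3: F0 acks idx 1 -> match: F0=2 F1=0 F2=0; commitIndex=0
Op 4: F1 acks idx 3 -> match: F0=2 F1=3 F2=0; commitIndex=2
Op 5: F1 acks idx 1 -> match: F0=2 F1=3 F2=0; commitIndex=2
Op 6: F0 acks idx 2 -> match: F0=2 F1=3 F2=0; commitIndex=2
Op 7: F1 acks idx 3 -> match: F0=2 F1=3 F2=0; commitIndex=2
Op 8: append 3 -> log_len=6
Op 9: append 3 -> log_len=9
Op 10: F1 acks idx 4 -> match: F0=2 F1=4 F2=0; commitIndex=2

Answer: 2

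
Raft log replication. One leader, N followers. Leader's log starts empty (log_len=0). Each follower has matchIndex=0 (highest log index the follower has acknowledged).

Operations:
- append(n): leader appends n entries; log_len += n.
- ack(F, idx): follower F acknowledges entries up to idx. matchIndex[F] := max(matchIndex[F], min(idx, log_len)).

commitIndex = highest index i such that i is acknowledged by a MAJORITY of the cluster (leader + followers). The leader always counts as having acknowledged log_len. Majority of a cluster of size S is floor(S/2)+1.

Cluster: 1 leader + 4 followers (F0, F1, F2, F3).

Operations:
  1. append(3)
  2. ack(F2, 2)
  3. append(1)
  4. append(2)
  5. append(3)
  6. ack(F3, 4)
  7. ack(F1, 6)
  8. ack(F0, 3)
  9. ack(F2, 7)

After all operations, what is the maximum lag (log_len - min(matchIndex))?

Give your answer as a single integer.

Op 1: append 3 -> log_len=3
Op 2: F2 acks idx 2 -> match: F0=0 F1=0 F2=2 F3=0; commitIndex=0
Op 3: append 1 -> log_len=4
Op 4: append 2 -> log_len=6
Op 5: append 3 -> log_len=9
Op 6: F3 acks idx 4 -> match: F0=0 F1=0 F2=2 F3=4; commitIndex=2
Op 7: F1 acks idx 6 -> match: F0=0 F1=6 F2=2 F3=4; commitIndex=4
Op 8: F0 acks idx 3 -> match: F0=3 F1=6 F2=2 F3=4; commitIndex=4
Op 9: F2 acks idx 7 -> match: F0=3 F1=6 F2=7 F3=4; commitIndex=6

Answer: 6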